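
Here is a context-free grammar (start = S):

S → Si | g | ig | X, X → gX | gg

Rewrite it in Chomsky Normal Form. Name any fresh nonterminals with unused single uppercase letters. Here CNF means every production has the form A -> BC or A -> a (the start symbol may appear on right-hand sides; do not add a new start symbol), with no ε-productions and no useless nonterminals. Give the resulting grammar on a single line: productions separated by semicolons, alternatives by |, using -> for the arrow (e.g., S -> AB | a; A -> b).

S -> g | AB | BB | BX | SA; A -> i; B -> g; X -> BB | BX

No ε-productions.
After unit-elimination: S -> g | Si | gX | gg | ig; X -> gX | gg.
TERM: introduce B -> g, A -> i and substitute in every rule of length ≥2.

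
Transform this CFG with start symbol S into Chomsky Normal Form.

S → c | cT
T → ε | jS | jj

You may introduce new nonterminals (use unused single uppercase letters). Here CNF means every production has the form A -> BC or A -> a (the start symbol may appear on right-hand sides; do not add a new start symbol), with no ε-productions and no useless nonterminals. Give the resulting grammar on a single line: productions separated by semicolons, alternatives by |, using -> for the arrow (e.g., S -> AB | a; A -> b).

Nullable: {T}; after ε-elimination: S -> c | cT; T -> jS | jj.
No unit productions to eliminate.
TERM: introduce A -> c, B -> j and substitute in every rule of length ≥2.

S -> c | AT; A -> c; B -> j; T -> BB | BS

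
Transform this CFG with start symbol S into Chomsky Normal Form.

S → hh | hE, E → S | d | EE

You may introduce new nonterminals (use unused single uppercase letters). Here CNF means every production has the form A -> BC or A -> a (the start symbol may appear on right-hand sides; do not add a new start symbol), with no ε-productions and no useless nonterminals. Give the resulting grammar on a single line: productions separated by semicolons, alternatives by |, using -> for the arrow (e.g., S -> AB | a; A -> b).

No ε-productions.
After unit-elimination: S -> hE | hh; E -> d | EE | hE | hh.
TERM: introduce A -> h and substitute in every rule of length ≥2.

S -> AA | AE; A -> h; E -> d | AA | AE | EE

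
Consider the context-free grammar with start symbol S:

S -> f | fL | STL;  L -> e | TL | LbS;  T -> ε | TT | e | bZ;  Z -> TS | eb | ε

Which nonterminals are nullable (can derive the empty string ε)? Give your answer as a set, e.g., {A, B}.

{T, Z}

Directly nullable (have an ε-rule): {T, Z}.
Not nullable: L, S — each has a terminal in every rule's right-hand side or depends on a non-nullable symbol.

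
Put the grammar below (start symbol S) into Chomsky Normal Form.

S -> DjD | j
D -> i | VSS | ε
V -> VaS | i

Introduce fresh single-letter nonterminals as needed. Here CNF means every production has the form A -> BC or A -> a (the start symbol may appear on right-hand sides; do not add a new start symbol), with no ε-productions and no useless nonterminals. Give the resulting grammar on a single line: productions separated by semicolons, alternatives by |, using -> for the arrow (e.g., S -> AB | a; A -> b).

Nullable: {D}; after ε-elimination: S -> j | Dj | jD | DjD; D -> i | VSS; V -> i | VaS.
No unit productions to eliminate.
TERM: introduce B -> a, A -> j and substitute in every rule of length ≥2.
BIN: D -> VSS becomes D -> VC, C -> SS; S -> DAD becomes S -> DE, E -> AD; V -> VBS becomes V -> VF, F -> BS.

S -> j | AD | DA | DE; A -> j; B -> a; C -> SS; D -> i | VC; E -> AD; F -> BS; V -> i | VF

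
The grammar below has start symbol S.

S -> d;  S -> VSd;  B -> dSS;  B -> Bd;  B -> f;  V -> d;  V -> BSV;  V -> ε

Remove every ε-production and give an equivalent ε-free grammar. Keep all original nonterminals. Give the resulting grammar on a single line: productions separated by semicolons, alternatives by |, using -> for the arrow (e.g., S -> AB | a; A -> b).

Nullable set: {V}.
S -> VSd: V nullable, giving Sd | VSd.
Drop V -> ε.
V -> BSV: V nullable, giving BS | BSV.
Unchanged (no nullable symbols): S -> d; B -> Bd; B -> dSS; B -> f; V -> d.

S -> d | Sd | VSd; B -> f | Bd | dSS; V -> d | BS | BSV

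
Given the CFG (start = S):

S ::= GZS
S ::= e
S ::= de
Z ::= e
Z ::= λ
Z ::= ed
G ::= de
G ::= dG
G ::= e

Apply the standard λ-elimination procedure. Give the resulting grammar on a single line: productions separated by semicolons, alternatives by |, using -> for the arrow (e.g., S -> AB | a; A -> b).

S -> e | GS | de | GZS; G -> e | dG | de; Z -> e | ed

Nullable set: {Z}.
S -> GZS: Z nullable, giving GS | GZS.
Drop Z -> λ.
Unchanged (no nullable symbols): S -> de; S -> e; G -> dG; G -> de; G -> e; Z -> e; Z -> ed.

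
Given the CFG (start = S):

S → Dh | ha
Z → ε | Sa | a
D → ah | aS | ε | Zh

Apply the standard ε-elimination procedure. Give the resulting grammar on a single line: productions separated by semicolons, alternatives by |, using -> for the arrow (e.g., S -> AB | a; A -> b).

S -> h | Dh | ha; D -> h | Zh | aS | ah; Z -> a | Sa

Nullable set: {D, Z}.
S -> Dh: D nullable, giving Dh | h.
Drop D -> ε.
D -> Zh: Z nullable, giving Zh | h.
Drop Z -> ε.
Unchanged (no nullable symbols): S -> ha; D -> aS; D -> ah; Z -> Sa; Z -> a.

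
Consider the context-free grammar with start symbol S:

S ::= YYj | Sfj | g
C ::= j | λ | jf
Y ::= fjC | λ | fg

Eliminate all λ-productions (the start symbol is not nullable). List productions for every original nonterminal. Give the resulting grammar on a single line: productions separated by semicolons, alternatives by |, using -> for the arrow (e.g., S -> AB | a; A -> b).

Nullable set: {C, Y}.
S -> YYj: Y, Y nullable, giving YYj | Yj | j.
Drop C -> λ.
Drop Y -> λ.
Y -> fjC: C nullable, giving fj | fjC.
Unchanged (no nullable symbols): S -> Sfj; S -> g; C -> j; C -> jf; Y -> fg.

S -> g | j | Yj | Sfj | YYj; C -> j | jf; Y -> fg | fj | fjC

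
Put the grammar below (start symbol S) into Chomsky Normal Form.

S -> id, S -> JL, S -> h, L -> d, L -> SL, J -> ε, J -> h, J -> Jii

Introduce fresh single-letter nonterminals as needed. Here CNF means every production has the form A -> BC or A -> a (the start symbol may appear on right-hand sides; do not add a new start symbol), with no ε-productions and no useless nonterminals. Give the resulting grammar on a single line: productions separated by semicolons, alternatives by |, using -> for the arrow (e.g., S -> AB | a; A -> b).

S -> d | h | AB | JL | SL; A -> i; B -> d; C -> AA; J -> h | AA | JC; L -> d | SL

Nullable: {J}; after ε-elimination: S -> L | h | JL | id; J -> h | ii | Jii; L -> d | SL.
After unit-elimination: S -> d | h | JL | SL | id; J -> h | ii | Jii; L -> d | SL.
TERM: introduce B -> d, A -> i and substitute in every rule of length ≥2.
BIN: J -> JAA becomes J -> JC, C -> AA.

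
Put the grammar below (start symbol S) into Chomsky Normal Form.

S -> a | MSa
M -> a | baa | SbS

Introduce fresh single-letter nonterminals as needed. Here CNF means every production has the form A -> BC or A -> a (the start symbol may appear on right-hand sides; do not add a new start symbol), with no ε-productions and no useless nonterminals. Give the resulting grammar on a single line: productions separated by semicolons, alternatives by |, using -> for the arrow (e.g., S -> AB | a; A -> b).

S -> a | ME; A -> b; B -> a; C -> BB; D -> AS; E -> SB; M -> a | AC | SD

No ε-productions.
No unit productions to eliminate.
TERM: introduce B -> a, A -> b and substitute in every rule of length ≥2.
BIN: M -> ABB becomes M -> AC, C -> BB; M -> SAS becomes M -> SD, D -> AS; S -> MSB becomes S -> ME, E -> SB.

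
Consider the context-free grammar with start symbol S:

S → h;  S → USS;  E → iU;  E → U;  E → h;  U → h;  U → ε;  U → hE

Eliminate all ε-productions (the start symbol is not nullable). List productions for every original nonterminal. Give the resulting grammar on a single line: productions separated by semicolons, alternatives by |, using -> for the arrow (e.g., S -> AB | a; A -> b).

Nullable set: {E, U}.
S -> USS: U nullable, giving SS | USS.
E -> U: U nullable, giving U.
E -> iU: U nullable, giving i | iU.
Drop U -> ε.
U -> hE: E nullable, giving h | hE.
Unchanged (no nullable symbols): S -> h; E -> h; U -> h.

S -> h | SS | USS; E -> U | h | i | iU; U -> h | hE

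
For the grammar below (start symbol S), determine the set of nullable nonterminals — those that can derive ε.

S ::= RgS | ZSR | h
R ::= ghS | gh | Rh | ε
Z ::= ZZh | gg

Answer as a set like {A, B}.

{R}

Directly nullable (have an ε-rule): {R}.
Not nullable: S, Z — each has a terminal in every rule's right-hand side or depends on a non-nullable symbol.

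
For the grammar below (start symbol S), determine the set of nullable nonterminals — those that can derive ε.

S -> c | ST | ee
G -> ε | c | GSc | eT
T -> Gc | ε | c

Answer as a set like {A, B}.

{G, T}

Directly nullable (have an ε-rule): {G, T}.
Not nullable: S — each has a terminal in every rule's right-hand side or depends on a non-nullable symbol.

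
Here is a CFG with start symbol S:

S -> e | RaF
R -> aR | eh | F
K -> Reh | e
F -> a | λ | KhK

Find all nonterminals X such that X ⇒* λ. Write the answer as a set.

Directly nullable (have an ε-rule): {F}.
R is nullable via R -> F (every symbol on the right is already known nullable).
Not nullable: K, S — each has a terminal in every rule's right-hand side or depends on a non-nullable symbol.

{F, R}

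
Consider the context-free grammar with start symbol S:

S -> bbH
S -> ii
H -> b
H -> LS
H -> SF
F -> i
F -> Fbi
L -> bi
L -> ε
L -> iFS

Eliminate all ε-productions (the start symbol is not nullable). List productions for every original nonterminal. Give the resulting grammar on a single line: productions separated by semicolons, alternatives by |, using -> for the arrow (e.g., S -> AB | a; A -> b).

Nullable set: {L}.
H -> LS: L nullable, giving LS | S.
Drop L -> ε.
Unchanged (no nullable symbols): S -> bbH; S -> ii; F -> Fbi; F -> i; H -> SF; H -> b; L -> bi; L -> iFS.

S -> ii | bbH; F -> i | Fbi; H -> S | b | LS | SF; L -> bi | iFS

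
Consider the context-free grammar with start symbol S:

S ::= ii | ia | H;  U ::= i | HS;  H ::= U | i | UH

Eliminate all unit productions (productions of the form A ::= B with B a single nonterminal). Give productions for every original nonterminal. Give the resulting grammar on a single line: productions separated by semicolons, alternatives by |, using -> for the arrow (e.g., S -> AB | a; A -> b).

S -> i | HS | UH | ia | ii; H -> i | HS | UH; U -> i | HS

Unit productions: H->U, S->H.
Unit pairs (A ⇒* B via units): (H,U), (S,H), (S,U).
S: inherits non-unit rules of {H, S, U} → HS | UH | i | ia | ii.
H: inherits non-unit rules of {H, U} → HS | UH | i.
U: inherits non-unit rules of {U} → HS | i.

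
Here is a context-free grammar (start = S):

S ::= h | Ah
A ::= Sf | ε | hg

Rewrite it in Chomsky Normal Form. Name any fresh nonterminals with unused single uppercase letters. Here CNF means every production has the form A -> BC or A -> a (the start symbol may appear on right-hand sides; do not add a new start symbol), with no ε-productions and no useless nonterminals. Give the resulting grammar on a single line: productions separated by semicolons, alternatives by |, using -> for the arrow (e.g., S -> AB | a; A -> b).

Nullable: {A}; after ε-elimination: S -> h | Ah; A -> Sf | hg.
No unit productions to eliminate.
TERM: introduce B -> f, D -> g, C -> h and substitute in every rule of length ≥2.

S -> h | AC; A -> CD | SB; B -> f; C -> h; D -> g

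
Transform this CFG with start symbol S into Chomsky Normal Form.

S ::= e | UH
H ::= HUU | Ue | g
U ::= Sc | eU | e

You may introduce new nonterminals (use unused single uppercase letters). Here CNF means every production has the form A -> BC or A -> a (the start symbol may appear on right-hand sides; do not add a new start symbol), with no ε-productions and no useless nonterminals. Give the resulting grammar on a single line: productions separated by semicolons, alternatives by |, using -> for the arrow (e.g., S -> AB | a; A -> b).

S -> e | UH; A -> e; B -> c; C -> UU; H -> g | HC | UA; U -> e | AU | SB

No ε-productions.
No unit productions to eliminate.
TERM: introduce B -> c, A -> e and substitute in every rule of length ≥2.
BIN: H -> HUU becomes H -> HC, C -> UU.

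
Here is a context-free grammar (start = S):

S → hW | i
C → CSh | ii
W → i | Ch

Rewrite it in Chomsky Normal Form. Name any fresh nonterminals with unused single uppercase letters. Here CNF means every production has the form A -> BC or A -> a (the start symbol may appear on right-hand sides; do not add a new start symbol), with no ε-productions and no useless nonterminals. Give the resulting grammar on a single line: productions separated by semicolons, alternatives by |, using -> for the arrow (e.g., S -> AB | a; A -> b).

No ε-productions.
No unit productions to eliminate.
TERM: introduce A -> h, B -> i and substitute in every rule of length ≥2.
BIN: C -> CSA becomes C -> CD, D -> SA.

S -> i | AW; A -> h; B -> i; C -> BB | CD; D -> SA; W -> i | CA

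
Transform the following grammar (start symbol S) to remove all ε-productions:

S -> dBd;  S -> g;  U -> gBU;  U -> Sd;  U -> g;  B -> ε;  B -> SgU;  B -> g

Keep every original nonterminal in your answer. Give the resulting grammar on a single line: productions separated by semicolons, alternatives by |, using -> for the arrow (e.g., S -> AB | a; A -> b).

Nullable set: {B}.
S -> dBd: B nullable, giving dBd | dd.
Drop B -> ε.
U -> gBU: B nullable, giving gBU | gU.
Unchanged (no nullable symbols): S -> g; B -> SgU; B -> g; U -> Sd; U -> g.

S -> g | dd | dBd; B -> g | SgU; U -> g | Sd | gU | gBU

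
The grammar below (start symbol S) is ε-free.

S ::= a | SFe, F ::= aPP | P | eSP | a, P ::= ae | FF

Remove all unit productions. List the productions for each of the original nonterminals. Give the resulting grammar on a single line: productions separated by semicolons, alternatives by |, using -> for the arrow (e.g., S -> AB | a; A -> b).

S -> a | SFe; F -> a | FF | ae | aPP | eSP; P -> FF | ae

Unit productions: F->P.
Unit pairs (A ⇒* B via units): (F,P).
S: inherits non-unit rules of {S} → SFe | a.
F: inherits non-unit rules of {F, P} → FF | a | aPP | ae | eSP.
P: inherits non-unit rules of {P} → FF | ae.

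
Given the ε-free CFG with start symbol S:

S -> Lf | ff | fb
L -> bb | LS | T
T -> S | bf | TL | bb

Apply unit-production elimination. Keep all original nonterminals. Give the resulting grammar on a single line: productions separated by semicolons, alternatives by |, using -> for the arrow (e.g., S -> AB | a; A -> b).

S -> Lf | fb | ff; L -> LS | Lf | TL | bb | bf | fb | ff; T -> Lf | TL | bb | bf | fb | ff

Unit productions: L->T, T->S.
Unit pairs (A ⇒* B via units): (L,S), (L,T), (T,S).
S: inherits non-unit rules of {S} → Lf | fb | ff.
L: inherits non-unit rules of {L, S, T} → LS | Lf | TL | bb | bf | fb | ff.
T: inherits non-unit rules of {S, T} → Lf | TL | bb | bf | fb | ff.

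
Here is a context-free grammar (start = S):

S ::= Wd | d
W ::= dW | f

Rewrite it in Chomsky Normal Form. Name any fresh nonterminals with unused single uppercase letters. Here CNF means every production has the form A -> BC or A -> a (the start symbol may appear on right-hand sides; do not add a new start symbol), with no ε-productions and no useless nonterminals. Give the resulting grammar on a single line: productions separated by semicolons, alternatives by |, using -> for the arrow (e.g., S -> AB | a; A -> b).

S -> d | WA; A -> d; W -> f | AW

No ε-productions.
No unit productions to eliminate.
TERM: introduce A -> d and substitute in every rule of length ≥2.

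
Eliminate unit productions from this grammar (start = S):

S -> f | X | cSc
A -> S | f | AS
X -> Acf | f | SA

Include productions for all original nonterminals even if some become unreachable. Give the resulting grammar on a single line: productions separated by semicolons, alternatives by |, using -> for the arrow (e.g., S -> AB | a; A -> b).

Unit productions: A->S, S->X.
Unit pairs (A ⇒* B via units): (A,S), (A,X), (S,X).
S: inherits non-unit rules of {S, X} → Acf | SA | cSc | f.
A: inherits non-unit rules of {A, S, X} → AS | Acf | SA | cSc | f.
X: inherits non-unit rules of {X} → Acf | SA | f.

S -> f | SA | Acf | cSc; A -> f | AS | SA | Acf | cSc; X -> f | SA | Acf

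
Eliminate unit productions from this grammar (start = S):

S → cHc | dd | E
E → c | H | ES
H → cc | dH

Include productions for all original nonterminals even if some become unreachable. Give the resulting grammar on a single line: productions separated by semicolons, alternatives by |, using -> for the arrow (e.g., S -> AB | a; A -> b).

S -> c | ES | cc | dH | dd | cHc; E -> c | ES | cc | dH; H -> cc | dH

Unit productions: E->H, S->E.
Unit pairs (A ⇒* B via units): (E,H), (S,E), (S,H).
S: inherits non-unit rules of {E, H, S} → ES | c | cHc | cc | dH | dd.
E: inherits non-unit rules of {E, H} → ES | c | cc | dH.
H: inherits non-unit rules of {H} → cc | dH.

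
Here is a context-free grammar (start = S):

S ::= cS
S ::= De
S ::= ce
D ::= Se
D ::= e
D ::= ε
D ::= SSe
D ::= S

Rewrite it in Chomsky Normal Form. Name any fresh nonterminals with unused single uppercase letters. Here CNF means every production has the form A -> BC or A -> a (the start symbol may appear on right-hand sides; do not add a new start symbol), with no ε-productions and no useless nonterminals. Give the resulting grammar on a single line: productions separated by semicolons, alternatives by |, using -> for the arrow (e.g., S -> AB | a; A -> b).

S -> e | BA | BS | DA; A -> e; B -> c; C -> SA; D -> e | BA | BS | DA | SA | SC

Nullable: {D}; after ε-elimination: S -> e | De | cS | ce; D -> S | e | Se | SSe.
After unit-elimination: S -> e | De | cS | ce; D -> e | De | Se | cS | ce | SSe.
TERM: introduce B -> c, A -> e and substitute in every rule of length ≥2.
BIN: D -> SSA becomes D -> SC, C -> SA.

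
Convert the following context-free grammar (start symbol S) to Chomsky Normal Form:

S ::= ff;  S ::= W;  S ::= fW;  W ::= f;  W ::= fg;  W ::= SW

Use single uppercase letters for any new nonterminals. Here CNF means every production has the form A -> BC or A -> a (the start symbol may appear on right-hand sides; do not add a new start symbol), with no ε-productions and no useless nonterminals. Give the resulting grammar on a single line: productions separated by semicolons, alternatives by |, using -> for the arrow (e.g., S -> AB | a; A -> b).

No ε-productions.
After unit-elimination: S -> f | SW | fW | ff | fg; W -> f | SW | fg.
TERM: introduce A -> f, B -> g and substitute in every rule of length ≥2.

S -> f | AA | AB | AW | SW; A -> f; B -> g; W -> f | AB | SW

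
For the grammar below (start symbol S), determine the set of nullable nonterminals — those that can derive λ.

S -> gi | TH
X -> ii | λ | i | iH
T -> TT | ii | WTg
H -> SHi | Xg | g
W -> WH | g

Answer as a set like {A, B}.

{X}

Directly nullable (have an ε-rule): {X}.
Not nullable: H, S, T, W — each has a terminal in every rule's right-hand side or depends on a non-nullable symbol.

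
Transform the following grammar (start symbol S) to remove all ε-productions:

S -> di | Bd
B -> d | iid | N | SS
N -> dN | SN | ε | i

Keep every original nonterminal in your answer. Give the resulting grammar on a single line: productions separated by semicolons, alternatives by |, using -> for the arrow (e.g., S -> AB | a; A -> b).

Nullable set: {B, N}.
S -> Bd: B nullable, giving Bd | d.
B -> N: N nullable, giving N.
Drop N -> ε.
N -> SN: N nullable, giving S | SN.
N -> dN: N nullable, giving d | dN.
Unchanged (no nullable symbols): S -> di; B -> SS; B -> d; B -> iid; N -> i.

S -> d | Bd | di; B -> N | d | SS | iid; N -> S | d | i | SN | dN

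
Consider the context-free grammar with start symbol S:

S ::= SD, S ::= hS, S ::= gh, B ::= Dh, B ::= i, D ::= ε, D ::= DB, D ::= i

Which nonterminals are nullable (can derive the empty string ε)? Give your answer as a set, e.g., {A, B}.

{D}

Directly nullable (have an ε-rule): {D}.
Not nullable: B, S — each has a terminal in every rule's right-hand side or depends on a non-nullable symbol.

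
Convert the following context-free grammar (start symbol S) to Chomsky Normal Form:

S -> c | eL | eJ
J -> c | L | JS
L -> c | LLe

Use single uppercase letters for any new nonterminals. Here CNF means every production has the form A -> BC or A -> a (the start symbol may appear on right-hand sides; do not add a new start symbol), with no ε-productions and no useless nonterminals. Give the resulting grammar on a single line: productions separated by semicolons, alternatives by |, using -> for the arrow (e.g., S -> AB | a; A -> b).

No ε-productions.
After unit-elimination: S -> c | eJ | eL; J -> c | JS | LLe; L -> c | LLe.
TERM: introduce A -> e and substitute in every rule of length ≥2.
BIN: J -> LLA becomes J -> LB, B -> LA; L -> LLA becomes L -> LC, C -> LA.

S -> c | AJ | AL; A -> e; B -> LA; C -> LA; J -> c | JS | LB; L -> c | LC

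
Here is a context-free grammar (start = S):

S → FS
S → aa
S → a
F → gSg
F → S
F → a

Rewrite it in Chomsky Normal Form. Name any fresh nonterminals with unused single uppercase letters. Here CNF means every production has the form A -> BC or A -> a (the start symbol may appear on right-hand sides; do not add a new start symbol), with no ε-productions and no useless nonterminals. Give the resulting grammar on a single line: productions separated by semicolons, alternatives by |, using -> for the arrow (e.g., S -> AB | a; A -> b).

No ε-productions.
After unit-elimination: S -> a | FS | aa; F -> a | FS | aa | gSg.
TERM: introduce A -> a, B -> g and substitute in every rule of length ≥2.
BIN: F -> BSB becomes F -> BC, C -> SB.

S -> a | AA | FS; A -> a; B -> g; C -> SB; F -> a | AA | BC | FS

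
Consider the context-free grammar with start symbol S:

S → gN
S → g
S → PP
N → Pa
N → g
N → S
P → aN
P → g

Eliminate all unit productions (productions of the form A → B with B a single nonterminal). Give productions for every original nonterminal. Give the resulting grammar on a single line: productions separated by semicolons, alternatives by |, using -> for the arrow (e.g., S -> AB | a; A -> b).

Unit productions: N->S.
Unit pairs (A ⇒* B via units): (N,S).
S: inherits non-unit rules of {S} → PP | g | gN.
N: inherits non-unit rules of {N, S} → PP | Pa | g | gN.
P: inherits non-unit rules of {P} → aN | g.

S -> g | PP | gN; N -> g | PP | Pa | gN; P -> g | aN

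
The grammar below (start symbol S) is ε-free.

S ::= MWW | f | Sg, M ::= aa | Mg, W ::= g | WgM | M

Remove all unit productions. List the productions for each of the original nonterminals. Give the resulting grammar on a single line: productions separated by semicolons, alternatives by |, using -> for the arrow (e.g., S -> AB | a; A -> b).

Unit productions: W->M.
Unit pairs (A ⇒* B via units): (W,M).
S: inherits non-unit rules of {S} → MWW | Sg | f.
M: inherits non-unit rules of {M} → Mg | aa.
W: inherits non-unit rules of {M, W} → Mg | WgM | aa | g.

S -> f | Sg | MWW; M -> Mg | aa; W -> g | Mg | aa | WgM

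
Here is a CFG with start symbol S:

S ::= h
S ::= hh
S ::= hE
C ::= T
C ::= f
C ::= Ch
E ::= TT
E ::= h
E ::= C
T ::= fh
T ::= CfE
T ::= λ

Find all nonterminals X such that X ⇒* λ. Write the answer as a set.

Directly nullable (have an ε-rule): {T}.
C is nullable via C -> T (every symbol on the right is already known nullable).
E is nullable via E -> C (every symbol on the right is already known nullable).
Not nullable: S — each has a terminal in every rule's right-hand side or depends on a non-nullable symbol.

{C, E, T}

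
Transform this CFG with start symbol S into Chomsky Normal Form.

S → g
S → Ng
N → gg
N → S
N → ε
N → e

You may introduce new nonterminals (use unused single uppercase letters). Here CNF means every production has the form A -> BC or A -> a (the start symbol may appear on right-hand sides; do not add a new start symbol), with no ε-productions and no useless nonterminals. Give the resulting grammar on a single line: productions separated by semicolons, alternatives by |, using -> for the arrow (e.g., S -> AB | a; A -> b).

S -> g | NA; A -> g; N -> e | g | AA | NA

Nullable: {N}; after ε-elimination: S -> g | Ng; N -> S | e | gg.
After unit-elimination: S -> g | Ng; N -> e | g | Ng | gg.
TERM: introduce A -> g and substitute in every rule of length ≥2.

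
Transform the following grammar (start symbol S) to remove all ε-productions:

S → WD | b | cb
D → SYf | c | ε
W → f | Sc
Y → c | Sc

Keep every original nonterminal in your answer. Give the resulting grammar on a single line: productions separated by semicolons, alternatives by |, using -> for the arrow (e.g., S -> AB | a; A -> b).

S -> W | b | WD | cb; D -> c | SYf; W -> f | Sc; Y -> c | Sc

Nullable set: {D}.
S -> WD: D nullable, giving W | WD.
Drop D -> ε.
Unchanged (no nullable symbols): S -> b; S -> cb; D -> SYf; D -> c; W -> Sc; W -> f; Y -> Sc; Y -> c.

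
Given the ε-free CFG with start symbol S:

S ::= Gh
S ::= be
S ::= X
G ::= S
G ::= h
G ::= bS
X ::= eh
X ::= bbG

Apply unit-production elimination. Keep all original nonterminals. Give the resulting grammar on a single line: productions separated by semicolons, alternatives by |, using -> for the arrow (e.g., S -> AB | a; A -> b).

S -> Gh | be | eh | bbG; G -> h | Gh | bS | be | eh | bbG; X -> eh | bbG

Unit productions: G->S, S->X.
Unit pairs (A ⇒* B via units): (G,S), (G,X), (S,X).
S: inherits non-unit rules of {S, X} → Gh | bbG | be | eh.
G: inherits non-unit rules of {G, S, X} → Gh | bS | bbG | be | eh | h.
X: inherits non-unit rules of {X} → bbG | eh.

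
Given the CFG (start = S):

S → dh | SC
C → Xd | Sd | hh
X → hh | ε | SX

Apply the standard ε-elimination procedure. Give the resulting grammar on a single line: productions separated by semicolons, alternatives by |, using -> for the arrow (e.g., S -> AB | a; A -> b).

Nullable set: {X}.
C -> Xd: X nullable, giving Xd | d.
Drop X -> ε.
X -> SX: X nullable, giving S | SX.
Unchanged (no nullable symbols): S -> SC; S -> dh; C -> Sd; C -> hh; X -> hh.

S -> SC | dh; C -> d | Sd | Xd | hh; X -> S | SX | hh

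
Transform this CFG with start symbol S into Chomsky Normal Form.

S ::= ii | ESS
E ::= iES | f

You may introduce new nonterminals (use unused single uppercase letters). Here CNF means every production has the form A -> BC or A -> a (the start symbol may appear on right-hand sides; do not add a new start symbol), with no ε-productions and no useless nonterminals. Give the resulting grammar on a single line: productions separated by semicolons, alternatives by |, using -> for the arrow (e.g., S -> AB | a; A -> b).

No ε-productions.
No unit productions to eliminate.
TERM: introduce A -> i and substitute in every rule of length ≥2.
BIN: E -> AES becomes E -> AB, B -> ES; S -> ESS becomes S -> EC, C -> SS.

S -> AA | EC; A -> i; B -> ES; C -> SS; E -> f | AB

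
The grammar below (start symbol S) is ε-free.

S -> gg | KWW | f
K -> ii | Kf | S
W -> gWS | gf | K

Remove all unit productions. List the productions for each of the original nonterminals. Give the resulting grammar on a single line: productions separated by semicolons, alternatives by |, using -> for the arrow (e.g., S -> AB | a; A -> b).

S -> f | gg | KWW; K -> f | Kf | gg | ii | KWW; W -> f | Kf | gf | gg | ii | KWW | gWS

Unit productions: K->S, W->K.
Unit pairs (A ⇒* B via units): (K,S), (W,K), (W,S).
S: inherits non-unit rules of {S} → KWW | f | gg.
K: inherits non-unit rules of {K, S} → KWW | Kf | f | gg | ii.
W: inherits non-unit rules of {K, S, W} → KWW | Kf | f | gWS | gf | gg | ii.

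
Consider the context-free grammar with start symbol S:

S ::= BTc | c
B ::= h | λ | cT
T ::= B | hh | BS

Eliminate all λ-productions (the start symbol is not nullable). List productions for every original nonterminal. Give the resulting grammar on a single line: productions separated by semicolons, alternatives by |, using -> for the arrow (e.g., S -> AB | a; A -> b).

S -> c | Bc | Tc | BTc; B -> c | h | cT; T -> B | S | BS | hh

Nullable set: {B, T}.
S -> BTc: B, T nullable, giving BTc | Bc | Tc | c.
Drop B -> λ.
B -> cT: T nullable, giving c | cT.
T -> B: B nullable, giving B.
T -> BS: B nullable, giving BS | S.
Unchanged (no nullable symbols): S -> c; B -> h; T -> hh.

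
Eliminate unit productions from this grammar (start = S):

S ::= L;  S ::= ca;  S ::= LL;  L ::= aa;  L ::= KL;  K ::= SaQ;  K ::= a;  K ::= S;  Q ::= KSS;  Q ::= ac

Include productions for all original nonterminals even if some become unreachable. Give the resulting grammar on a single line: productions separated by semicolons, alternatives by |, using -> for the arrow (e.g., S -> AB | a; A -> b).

S -> KL | LL | aa | ca; K -> a | KL | LL | aa | ca | SaQ; L -> KL | aa; Q -> ac | KSS

Unit productions: K->S, S->L.
Unit pairs (A ⇒* B via units): (K,L), (K,S), (S,L).
S: inherits non-unit rules of {L, S} → KL | LL | aa | ca.
K: inherits non-unit rules of {K, L, S} → KL | LL | SaQ | a | aa | ca.
L: inherits non-unit rules of {L} → KL | aa.
Q: inherits non-unit rules of {Q} → KSS | ac.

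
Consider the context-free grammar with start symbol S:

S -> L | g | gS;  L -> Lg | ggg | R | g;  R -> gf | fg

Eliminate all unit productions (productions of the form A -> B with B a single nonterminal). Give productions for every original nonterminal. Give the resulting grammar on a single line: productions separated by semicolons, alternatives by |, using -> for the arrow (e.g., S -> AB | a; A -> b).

S -> g | Lg | fg | gS | gf | ggg; L -> g | Lg | fg | gf | ggg; R -> fg | gf

Unit productions: L->R, S->L.
Unit pairs (A ⇒* B via units): (L,R), (S,L), (S,R).
S: inherits non-unit rules of {L, R, S} → Lg | fg | g | gS | gf | ggg.
L: inherits non-unit rules of {L, R} → Lg | fg | g | gf | ggg.
R: inherits non-unit rules of {R} → fg | gf.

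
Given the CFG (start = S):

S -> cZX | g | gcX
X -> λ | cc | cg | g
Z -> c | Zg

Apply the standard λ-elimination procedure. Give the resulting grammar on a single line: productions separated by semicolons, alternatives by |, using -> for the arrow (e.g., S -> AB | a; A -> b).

Nullable set: {X}.
S -> cZX: X nullable, giving cZ | cZX.
S -> gcX: X nullable, giving gc | gcX.
Drop X -> λ.
Unchanged (no nullable symbols): S -> g; X -> cc; X -> cg; X -> g; Z -> Zg; Z -> c.

S -> g | cZ | gc | cZX | gcX; X -> g | cc | cg; Z -> c | Zg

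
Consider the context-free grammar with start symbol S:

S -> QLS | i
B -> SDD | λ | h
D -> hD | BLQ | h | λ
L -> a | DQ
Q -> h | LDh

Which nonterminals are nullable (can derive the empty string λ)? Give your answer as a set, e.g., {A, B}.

Directly nullable (have an ε-rule): {B, D}.
Not nullable: L, Q, S — each has a terminal in every rule's right-hand side or depends on a non-nullable symbol.

{B, D}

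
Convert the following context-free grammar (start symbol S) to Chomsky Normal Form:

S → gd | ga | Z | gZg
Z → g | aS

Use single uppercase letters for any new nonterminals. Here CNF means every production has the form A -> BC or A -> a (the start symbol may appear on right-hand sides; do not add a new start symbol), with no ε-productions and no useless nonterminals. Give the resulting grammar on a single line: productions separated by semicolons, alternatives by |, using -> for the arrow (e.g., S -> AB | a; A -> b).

S -> g | AS | BA | BC | BD; A -> a; B -> g; C -> d; D -> ZB; Z -> g | AS

No ε-productions.
After unit-elimination: S -> g | aS | ga | gd | gZg; Z -> g | aS.
TERM: introduce A -> a, C -> d, B -> g and substitute in every rule of length ≥2.
BIN: S -> BZB becomes S -> BD, D -> ZB.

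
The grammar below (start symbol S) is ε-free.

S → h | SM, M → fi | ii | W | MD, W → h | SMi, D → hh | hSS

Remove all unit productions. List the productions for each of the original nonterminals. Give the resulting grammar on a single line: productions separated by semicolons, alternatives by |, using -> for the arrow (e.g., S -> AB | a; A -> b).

S -> h | SM; D -> hh | hSS; M -> h | MD | fi | ii | SMi; W -> h | SMi

Unit productions: M->W.
Unit pairs (A ⇒* B via units): (M,W).
S: inherits non-unit rules of {S} → SM | h.
D: inherits non-unit rules of {D} → hSS | hh.
M: inherits non-unit rules of {M, W} → MD | SMi | fi | h | ii.
W: inherits non-unit rules of {W} → SMi | h.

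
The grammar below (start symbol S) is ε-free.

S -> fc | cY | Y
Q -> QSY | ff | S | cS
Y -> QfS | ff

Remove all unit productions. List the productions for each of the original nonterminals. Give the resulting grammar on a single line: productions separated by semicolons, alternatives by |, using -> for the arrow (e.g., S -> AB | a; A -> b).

Unit productions: Q->S, S->Y.
Unit pairs (A ⇒* B via units): (Q,S), (Q,Y), (S,Y).
S: inherits non-unit rules of {S, Y} → QfS | cY | fc | ff.
Q: inherits non-unit rules of {Q, S, Y} → QSY | QfS | cS | cY | fc | ff.
Y: inherits non-unit rules of {Y} → QfS | ff.

S -> cY | fc | ff | QfS; Q -> cS | cY | fc | ff | QSY | QfS; Y -> ff | QfS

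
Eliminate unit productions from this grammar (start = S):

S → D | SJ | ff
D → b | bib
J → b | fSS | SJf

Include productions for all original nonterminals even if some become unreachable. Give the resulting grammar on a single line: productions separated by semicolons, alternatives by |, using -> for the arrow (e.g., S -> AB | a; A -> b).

S -> b | SJ | ff | bib; D -> b | bib; J -> b | SJf | fSS

Unit productions: S->D.
Unit pairs (A ⇒* B via units): (S,D).
S: inherits non-unit rules of {D, S} → SJ | b | bib | ff.
D: inherits non-unit rules of {D} → b | bib.
J: inherits non-unit rules of {J} → SJf | b | fSS.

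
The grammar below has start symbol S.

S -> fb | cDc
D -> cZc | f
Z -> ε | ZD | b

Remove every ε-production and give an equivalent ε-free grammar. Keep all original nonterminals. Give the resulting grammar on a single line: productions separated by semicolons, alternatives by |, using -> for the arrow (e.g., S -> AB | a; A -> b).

S -> fb | cDc; D -> f | cc | cZc; Z -> D | b | ZD

Nullable set: {Z}.
D -> cZc: Z nullable, giving cZc | cc.
Drop Z -> ε.
Z -> ZD: Z nullable, giving D | ZD.
Unchanged (no nullable symbols): S -> cDc; S -> fb; D -> f; Z -> b.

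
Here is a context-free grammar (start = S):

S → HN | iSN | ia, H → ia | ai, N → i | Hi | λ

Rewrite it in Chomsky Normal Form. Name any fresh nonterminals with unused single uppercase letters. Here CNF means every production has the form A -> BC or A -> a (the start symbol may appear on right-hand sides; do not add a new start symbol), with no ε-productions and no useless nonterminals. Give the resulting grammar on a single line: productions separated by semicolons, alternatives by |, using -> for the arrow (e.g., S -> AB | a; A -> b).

Nullable: {N}; after ε-elimination: S -> H | HN | iS | ia | iSN; H -> ai | ia; N -> i | Hi.
After unit-elimination: S -> HN | ai | iS | ia | iSN; H -> ai | ia; N -> i | Hi.
TERM: introduce A -> a, B -> i and substitute in every rule of length ≥2.
BIN: S -> BSN becomes S -> BC, C -> SN.

S -> AB | BA | BC | BS | HN; A -> a; B -> i; C -> SN; H -> AB | BA; N -> i | HB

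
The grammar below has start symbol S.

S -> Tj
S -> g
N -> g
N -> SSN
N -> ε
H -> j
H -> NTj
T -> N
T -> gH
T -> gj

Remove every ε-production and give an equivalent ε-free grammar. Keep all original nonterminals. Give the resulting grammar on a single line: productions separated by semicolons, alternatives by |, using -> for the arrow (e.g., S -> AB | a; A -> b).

S -> g | j | Tj; H -> j | Nj | Tj | NTj; N -> g | SS | SSN; T -> N | gH | gj

Nullable set: {N, T}.
S -> Tj: T nullable, giving Tj | j.
H -> NTj: N, T nullable, giving NTj | Nj | Tj | j.
Drop N -> ε.
N -> SSN: N nullable, giving SS | SSN.
T -> N: N nullable, giving N.
Unchanged (no nullable symbols): S -> g; H -> j; N -> g; T -> gH; T -> gj.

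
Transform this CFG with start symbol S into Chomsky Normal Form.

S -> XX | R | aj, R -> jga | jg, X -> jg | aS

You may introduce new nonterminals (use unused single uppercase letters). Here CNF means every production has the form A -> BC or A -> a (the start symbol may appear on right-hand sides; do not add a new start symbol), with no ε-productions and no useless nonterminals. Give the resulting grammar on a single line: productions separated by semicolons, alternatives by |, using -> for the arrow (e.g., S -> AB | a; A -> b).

S -> AB | AE | CA | XX; A -> j; B -> g; C -> a; E -> BC; X -> AB | CS

No ε-productions.
After unit-elimination: S -> XX | aj | jg | jga; R -> jg | jga; X -> aS | jg.
TERM: introduce C -> a, B -> g, A -> j and substitute in every rule of length ≥2.
BIN: R -> ABC becomes R -> AD, D -> BC; S -> ABC becomes S -> AE, E -> BC.
Drop unreachable/unproductive: R.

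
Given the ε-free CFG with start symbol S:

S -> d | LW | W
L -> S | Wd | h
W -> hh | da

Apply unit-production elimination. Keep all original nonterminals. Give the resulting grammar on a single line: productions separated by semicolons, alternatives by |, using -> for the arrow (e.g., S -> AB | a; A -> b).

Unit productions: L->S, S->W.
Unit pairs (A ⇒* B via units): (L,S), (L,W), (S,W).
S: inherits non-unit rules of {S, W} → LW | d | da | hh.
L: inherits non-unit rules of {L, S, W} → LW | Wd | d | da | h | hh.
W: inherits non-unit rules of {W} → da | hh.

S -> d | LW | da | hh; L -> d | h | LW | Wd | da | hh; W -> da | hh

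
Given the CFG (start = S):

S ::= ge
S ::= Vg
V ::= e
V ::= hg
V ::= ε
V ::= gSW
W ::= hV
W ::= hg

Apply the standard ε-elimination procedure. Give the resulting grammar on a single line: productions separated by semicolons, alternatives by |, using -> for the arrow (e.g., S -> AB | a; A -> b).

Nullable set: {V}.
S -> Vg: V nullable, giving Vg | g.
Drop V -> ε.
W -> hV: V nullable, giving h | hV.
Unchanged (no nullable symbols): S -> ge; V -> e; V -> gSW; V -> hg; W -> hg.

S -> g | Vg | ge; V -> e | hg | gSW; W -> h | hV | hg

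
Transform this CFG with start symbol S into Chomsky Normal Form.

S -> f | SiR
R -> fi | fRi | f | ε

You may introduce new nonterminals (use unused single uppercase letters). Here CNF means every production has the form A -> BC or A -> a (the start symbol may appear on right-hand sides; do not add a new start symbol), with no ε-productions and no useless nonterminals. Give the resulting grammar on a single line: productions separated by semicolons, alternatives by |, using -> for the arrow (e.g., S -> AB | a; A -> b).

Nullable: {R}; after ε-elimination: S -> f | Si | SiR; R -> f | fi | fRi.
No unit productions to eliminate.
TERM: introduce A -> f, B -> i and substitute in every rule of length ≥2.
BIN: R -> ARB becomes R -> AC, C -> RB; S -> SBR becomes S -> SD, D -> BR.

S -> f | SB | SD; A -> f; B -> i; C -> RB; D -> BR; R -> f | AB | AC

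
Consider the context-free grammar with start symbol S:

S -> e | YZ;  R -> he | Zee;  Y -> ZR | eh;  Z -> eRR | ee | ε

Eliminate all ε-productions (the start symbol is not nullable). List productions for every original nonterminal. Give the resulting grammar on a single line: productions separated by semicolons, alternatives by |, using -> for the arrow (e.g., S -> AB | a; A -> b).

S -> Y | e | YZ; R -> ee | he | Zee; Y -> R | ZR | eh; Z -> ee | eRR

Nullable set: {Z}.
S -> YZ: Z nullable, giving Y | YZ.
R -> Zee: Z nullable, giving Zee | ee.
Y -> ZR: Z nullable, giving R | ZR.
Drop Z -> ε.
Unchanged (no nullable symbols): S -> e; R -> he; Y -> eh; Z -> eRR; Z -> ee.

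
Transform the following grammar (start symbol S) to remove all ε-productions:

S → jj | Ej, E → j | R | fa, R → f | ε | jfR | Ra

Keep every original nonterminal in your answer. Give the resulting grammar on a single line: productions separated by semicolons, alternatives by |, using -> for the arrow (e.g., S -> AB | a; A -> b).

S -> j | Ej | jj; E -> R | j | fa; R -> a | f | Ra | jf | jfR

Nullable set: {E, R}.
S -> Ej: E nullable, giving Ej | j.
E -> R: R nullable, giving R.
Drop R -> ε.
R -> Ra: R nullable, giving Ra | a.
R -> jfR: R nullable, giving jf | jfR.
Unchanged (no nullable symbols): S -> jj; E -> fa; E -> j; R -> f.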